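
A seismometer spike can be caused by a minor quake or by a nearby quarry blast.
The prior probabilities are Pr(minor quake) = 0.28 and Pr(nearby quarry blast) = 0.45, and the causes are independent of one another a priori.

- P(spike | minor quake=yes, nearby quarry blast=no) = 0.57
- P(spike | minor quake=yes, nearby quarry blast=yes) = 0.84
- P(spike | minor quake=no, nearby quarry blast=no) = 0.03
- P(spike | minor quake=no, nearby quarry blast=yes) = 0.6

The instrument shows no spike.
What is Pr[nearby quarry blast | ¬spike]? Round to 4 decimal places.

Pr[nearby quarry blast | ¬spike] ≈ 0.2496

Weight on nearby quarry blast=true, given the evidence: 0.129600 + 0.020160 = 0.149760
Normalizer over all consistent configurations: 0.97·0.72·0.55 + 0.4·0.72·0.45 + 0.43·0.28·0.55 + 0.16·0.28·0.45 = 0.600100
P(nearby quarry blast | ¬spike) = 0.149760/0.600100 ≈ 0.2496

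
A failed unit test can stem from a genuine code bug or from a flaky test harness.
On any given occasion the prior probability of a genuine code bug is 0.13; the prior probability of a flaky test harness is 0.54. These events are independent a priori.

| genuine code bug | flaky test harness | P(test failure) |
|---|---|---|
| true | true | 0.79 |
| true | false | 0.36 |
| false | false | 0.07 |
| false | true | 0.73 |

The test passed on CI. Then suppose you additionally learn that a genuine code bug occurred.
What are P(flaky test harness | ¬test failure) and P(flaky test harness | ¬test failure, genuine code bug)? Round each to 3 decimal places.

P(flaky test harness | ¬test failure) ≈ 0.256; P(flaky test harness | ¬test failure, genuine code bug) ≈ 0.278

Numerator (weight on configurations with flaky test harness): 0.126846 + 0.014742 = 0.141588
Denominator P(¬test failure): 0.93×0.87×0.46 + 0.27×0.87×0.54 + 0.64×0.13×0.46 + 0.21×0.13×0.54 = 0.552046
Posterior = 0.141588 / 0.552046 ≈ 0.256

Now also conditioning on genuine code bug=true:
By total probability over both values of flaky test harness:
  P(¬test failure | genuine code bug) = 0.64×0.46 + 0.21×0.54
        = 0.294400 + 0.113400 = 0.407800
The terms with flaky test harness present sum to 0.113400, so
  P(flaky test harness | ¬test failure, genuine code bug) = 0.113400 / 0.407800 ≈ 0.278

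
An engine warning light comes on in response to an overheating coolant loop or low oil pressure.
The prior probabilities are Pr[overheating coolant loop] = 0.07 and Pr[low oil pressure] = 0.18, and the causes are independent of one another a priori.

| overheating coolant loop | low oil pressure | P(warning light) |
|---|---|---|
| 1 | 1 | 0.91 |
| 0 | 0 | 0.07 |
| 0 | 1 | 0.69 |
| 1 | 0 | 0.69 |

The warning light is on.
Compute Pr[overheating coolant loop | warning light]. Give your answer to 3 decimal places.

Weight on overheating coolant loop=true, given the evidence: 0.039606 + 0.011466 = 0.051072
Denominator P(warning light): 0.07*0.93*0.82 + 0.69*0.93*0.18 + 0.69*0.07*0.82 + 0.91*0.07*0.18 = 0.219960
Posterior = 0.051072 / 0.219960 ≈ 0.232

Pr[overheating coolant loop | warning light] ≈ 0.232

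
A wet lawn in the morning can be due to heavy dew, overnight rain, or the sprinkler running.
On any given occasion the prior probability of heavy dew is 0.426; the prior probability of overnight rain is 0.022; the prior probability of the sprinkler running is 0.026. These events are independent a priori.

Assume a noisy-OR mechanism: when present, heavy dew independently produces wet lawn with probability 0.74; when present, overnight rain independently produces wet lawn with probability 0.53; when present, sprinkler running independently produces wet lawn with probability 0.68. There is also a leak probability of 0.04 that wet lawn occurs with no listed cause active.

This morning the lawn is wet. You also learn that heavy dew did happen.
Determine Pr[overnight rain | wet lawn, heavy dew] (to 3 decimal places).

Under noisy-OR, P(wet lawn | causes) = 1 − (1−0.04)·∏(1−qᵢ) over the active causes.
P(wet lawn | heavy dew) = 0.7504×0.978×0.974 + 0.920128×0.978×0.026 + 0.882688×0.022×0.974 + 0.96246×0.022×0.026 = 0.714810 + 0.023397 + 0.018914 + 0.000551 = 0.757672
Restricting to configurations with overnight rain present: 0.018914 + 0.000551 = 0.019465.
So P(overnight rain | wet lawn, heavy dew) = 0.019465/0.757672 ≈ 0.026.

Pr[overnight rain | wet lawn, heavy dew] ≈ 0.026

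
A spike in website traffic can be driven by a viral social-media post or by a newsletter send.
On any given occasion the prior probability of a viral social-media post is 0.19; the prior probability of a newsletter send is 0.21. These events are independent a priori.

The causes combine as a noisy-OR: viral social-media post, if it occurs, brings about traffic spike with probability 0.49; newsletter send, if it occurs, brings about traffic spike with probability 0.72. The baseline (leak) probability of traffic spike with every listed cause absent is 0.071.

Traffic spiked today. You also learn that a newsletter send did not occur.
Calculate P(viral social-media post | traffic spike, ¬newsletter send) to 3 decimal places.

Under noisy-OR, P(traffic spike | causes) = 1 − (1−0.071)·∏(1−qᵢ) over the active causes.
By total probability over both values of viral social-media post:
  P(traffic spike | ¬newsletter send) = 0.071×0.81 + 0.52621×0.19
        = 0.057510 + 0.099980 = 0.157490
Configurations with viral social-media post contribute 0.099980, so
  P(viral social-media post | traffic spike, ¬newsletter send) = 0.099980 / 0.157490 ≈ 0.635

P(viral social-media post | traffic spike, ¬newsletter send) ≈ 0.635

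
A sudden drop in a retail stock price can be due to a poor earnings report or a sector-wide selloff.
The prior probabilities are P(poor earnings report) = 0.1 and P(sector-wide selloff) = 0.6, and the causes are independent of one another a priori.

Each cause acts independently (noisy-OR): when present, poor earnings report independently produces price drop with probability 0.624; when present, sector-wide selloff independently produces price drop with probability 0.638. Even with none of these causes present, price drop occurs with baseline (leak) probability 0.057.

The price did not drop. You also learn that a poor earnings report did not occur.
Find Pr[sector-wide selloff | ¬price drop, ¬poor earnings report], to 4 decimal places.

Under noisy-OR, P(price drop | causes) = 1 − (1−0.057)·∏(1−qᵢ) over the active causes.
By total probability over both values of sector-wide selloff:
  P(¬price drop | ¬poor earnings report) = 0.943×0.4 + 0.341366×0.6
        = 0.377200 + 0.204820 = 0.582020
Configurations with sector-wide selloff contribute 0.204820, so
  P(sector-wide selloff | ¬price drop, ¬poor earnings report) = 0.204820 / 0.582020 ≈ 0.3519

Pr[sector-wide selloff | ¬price drop, ¬poor earnings report] ≈ 0.3519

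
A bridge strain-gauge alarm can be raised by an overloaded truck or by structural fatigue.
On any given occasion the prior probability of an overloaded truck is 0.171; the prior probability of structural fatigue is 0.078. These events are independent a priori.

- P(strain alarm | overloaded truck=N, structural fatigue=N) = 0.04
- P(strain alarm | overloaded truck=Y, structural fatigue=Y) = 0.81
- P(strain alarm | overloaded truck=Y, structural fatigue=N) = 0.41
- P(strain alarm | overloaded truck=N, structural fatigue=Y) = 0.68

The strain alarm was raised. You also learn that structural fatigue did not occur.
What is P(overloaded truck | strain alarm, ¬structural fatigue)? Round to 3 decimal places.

P(overloaded truck | strain alarm, ¬structural fatigue) ≈ 0.679

For the numerator, keep only overloaded truck=true terms: 0.41×0.171 = 0.070110
Denominator P(strain alarm | ¬structural fatigue): 0.04×0.829 + 0.41×0.171 = 0.103270
Posterior = 0.070110 / 0.103270 ≈ 0.679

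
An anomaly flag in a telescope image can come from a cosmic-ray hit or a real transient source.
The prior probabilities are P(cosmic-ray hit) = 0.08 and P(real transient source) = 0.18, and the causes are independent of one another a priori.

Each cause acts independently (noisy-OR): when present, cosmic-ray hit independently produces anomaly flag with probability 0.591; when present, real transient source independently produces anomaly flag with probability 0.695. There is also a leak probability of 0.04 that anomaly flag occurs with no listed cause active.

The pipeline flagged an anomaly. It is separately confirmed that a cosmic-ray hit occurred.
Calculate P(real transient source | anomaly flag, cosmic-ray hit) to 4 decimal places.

Under noisy-OR, P(anomaly flag | causes) = 1 − (1−0.04)·∏(1−qᵢ) over the active causes.
Enumerate both values of real transient source and weight by the priors:
  P(anomaly flag | cosmic-ray hit) = 0.60736×0.82 + 0.880245×0.18
        = 0.498035 + 0.158444 = 0.656479
The terms with real transient source present sum to 0.158444, so
  P(real transient source | anomaly flag, cosmic-ray hit) = 0.158444 / 0.656479 ≈ 0.2414

P(real transient source | anomaly flag, cosmic-ray hit) ≈ 0.2414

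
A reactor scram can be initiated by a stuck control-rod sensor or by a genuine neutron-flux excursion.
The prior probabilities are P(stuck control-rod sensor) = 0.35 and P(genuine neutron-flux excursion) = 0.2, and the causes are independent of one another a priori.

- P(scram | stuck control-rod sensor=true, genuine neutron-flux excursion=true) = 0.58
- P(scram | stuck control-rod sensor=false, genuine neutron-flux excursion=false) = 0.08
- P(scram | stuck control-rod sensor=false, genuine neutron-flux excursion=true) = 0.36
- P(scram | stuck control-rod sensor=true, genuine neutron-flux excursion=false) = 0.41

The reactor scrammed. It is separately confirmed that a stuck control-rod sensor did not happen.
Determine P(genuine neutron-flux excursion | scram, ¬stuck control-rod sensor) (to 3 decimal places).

P(genuine neutron-flux excursion | scram, ¬stuck control-rod sensor) ≈ 0.529

Sum P(scram|·) weighted by the priors over both values of genuine neutron-flux excursion:
  P(scram | ¬stuck control-rod sensor) = 0.08*0.8 + 0.36*0.2
        = 0.064000 + 0.072000 = 0.136000
Configurations with genuine neutron-flux excursion contribute 0.072000, so
  P(genuine neutron-flux excursion | scram, ¬stuck control-rod sensor) = 0.072000 / 0.136000 ≈ 0.529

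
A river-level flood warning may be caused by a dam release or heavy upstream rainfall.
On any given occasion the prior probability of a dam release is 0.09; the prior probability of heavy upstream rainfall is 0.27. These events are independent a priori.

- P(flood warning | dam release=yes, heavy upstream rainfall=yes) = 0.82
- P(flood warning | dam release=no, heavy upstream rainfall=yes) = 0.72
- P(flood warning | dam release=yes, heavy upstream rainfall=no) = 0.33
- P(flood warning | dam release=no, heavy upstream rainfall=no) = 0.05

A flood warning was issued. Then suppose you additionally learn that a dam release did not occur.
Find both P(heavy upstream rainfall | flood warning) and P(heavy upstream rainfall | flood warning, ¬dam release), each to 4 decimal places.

P(flood warning) = 0.05*0.91*0.73 + 0.72*0.91*0.27 + 0.33*0.09*0.73 + 0.82*0.09*0.27 = 0.033215 + 0.176904 + 0.021681 + 0.019926 = 0.251726
Of this, 0.196830 comes from 0.176904 + 0.019926 (the heavy upstream rainfall=true cases).
P(heavy upstream rainfall | flood warning) = 0.196830 / 0.251726 ≈ 0.7819

Now condition on the additional information:
Numerator (weight on configurations with heavy upstream rainfall): 0.72·0.27 = 0.194400
The normalizing constant is 0.05·0.73 + 0.72·0.27 = 0.230900
Posterior = 0.194400 / 0.230900 ≈ 0.8419

P(heavy upstream rainfall | flood warning) ≈ 0.7819; P(heavy upstream rainfall | flood warning, ¬dam release) ≈ 0.8419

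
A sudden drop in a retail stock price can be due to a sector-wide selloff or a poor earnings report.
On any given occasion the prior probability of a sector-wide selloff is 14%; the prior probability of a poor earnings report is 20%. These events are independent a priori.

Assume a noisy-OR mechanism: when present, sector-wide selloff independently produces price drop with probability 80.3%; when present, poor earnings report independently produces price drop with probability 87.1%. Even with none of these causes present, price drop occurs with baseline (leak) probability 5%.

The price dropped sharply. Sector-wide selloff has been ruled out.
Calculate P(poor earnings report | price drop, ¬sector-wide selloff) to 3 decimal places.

P(poor earnings report | price drop, ¬sector-wide selloff) ≈ 0.814

Under noisy-OR, P(price drop | causes) = 1 − (1−0.05)·∏(1−qᵢ) over the active causes.
P(price drop | ¬sector-wide selloff) = 0.05*0.8 + 0.87745*0.2 = 0.040000 + 0.175490 = 0.215490
Restricting to configurations with poor earnings report present: 0.87745*0.2 = 0.175490.
So P(poor earnings report | price drop, ¬sector-wide selloff) = 0.175490/0.215490 ≈ 0.814.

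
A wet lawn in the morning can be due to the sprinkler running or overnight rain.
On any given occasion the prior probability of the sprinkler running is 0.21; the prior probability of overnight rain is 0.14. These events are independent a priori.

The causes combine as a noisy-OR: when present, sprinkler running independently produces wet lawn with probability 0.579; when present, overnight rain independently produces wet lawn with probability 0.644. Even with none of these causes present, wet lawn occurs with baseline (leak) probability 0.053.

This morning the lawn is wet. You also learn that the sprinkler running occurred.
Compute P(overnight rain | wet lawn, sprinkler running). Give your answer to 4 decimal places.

Under noisy-OR, P(wet lawn | causes) = 1 − (1−0.053)·∏(1−qᵢ) over the active causes.
Sum P(wet lawn|·) weighted by the priors over both values of overnight rain:
  P(wet lawn | sprinkler running) = 0.601313×0.86 + 0.858067×0.14
        = 0.517129 + 0.120129 = 0.637258
The terms with overnight rain present sum to 0.120129, so
  P(overnight rain | wet lawn, sprinkler running) = 0.120129 / 0.637258 ≈ 0.1885

P(overnight rain | wet lawn, sprinkler running) ≈ 0.1885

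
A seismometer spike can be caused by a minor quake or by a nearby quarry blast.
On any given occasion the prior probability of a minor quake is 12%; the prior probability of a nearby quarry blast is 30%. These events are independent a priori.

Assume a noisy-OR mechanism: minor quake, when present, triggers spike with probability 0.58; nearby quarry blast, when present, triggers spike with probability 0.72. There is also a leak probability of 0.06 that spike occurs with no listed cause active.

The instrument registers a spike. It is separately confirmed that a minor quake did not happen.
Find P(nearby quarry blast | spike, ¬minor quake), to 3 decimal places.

Under noisy-OR, P(spike | causes) = 1 − (1−0.06)·∏(1−qᵢ) over the active causes.
P(spike | ¬minor quake) = 0.06·0.7 + 0.7368·0.3 = 0.042000 + 0.221040 = 0.263040
The nearby quarry blast-present share is 0.7368·0.3 = 0.221040.
Hence the posterior is 0.221040/0.263040 ≈ 0.840.

P(nearby quarry blast | spike, ¬minor quake) ≈ 0.840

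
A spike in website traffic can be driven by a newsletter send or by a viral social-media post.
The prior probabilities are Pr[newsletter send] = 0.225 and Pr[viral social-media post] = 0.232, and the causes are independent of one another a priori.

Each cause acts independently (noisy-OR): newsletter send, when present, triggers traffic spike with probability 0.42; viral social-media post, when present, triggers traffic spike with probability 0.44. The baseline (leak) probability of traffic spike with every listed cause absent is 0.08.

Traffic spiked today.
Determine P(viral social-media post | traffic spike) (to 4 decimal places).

Under noisy-OR, P(traffic spike | causes) = 1 − (1−0.08)·∏(1−qᵢ) over the active causes.
Sum P(traffic spike|·) weighted by the priors over the 4 (newsletter send, viral social-media post) configurations:
  P(traffic spike) = 0.08×0.775×0.768 + 0.4848×0.775×0.232 + 0.4664×0.225×0.768 + 0.701184×0.225×0.232
        = 0.047616 + 0.087167 + 0.080594 + 0.036602 = 0.251979
Configurations with viral social-media post contribute 0.123769, so
  P(viral social-media post | traffic spike) = 0.123769 / 0.251979 ≈ 0.4912

P(viral social-media post | traffic spike) ≈ 0.4912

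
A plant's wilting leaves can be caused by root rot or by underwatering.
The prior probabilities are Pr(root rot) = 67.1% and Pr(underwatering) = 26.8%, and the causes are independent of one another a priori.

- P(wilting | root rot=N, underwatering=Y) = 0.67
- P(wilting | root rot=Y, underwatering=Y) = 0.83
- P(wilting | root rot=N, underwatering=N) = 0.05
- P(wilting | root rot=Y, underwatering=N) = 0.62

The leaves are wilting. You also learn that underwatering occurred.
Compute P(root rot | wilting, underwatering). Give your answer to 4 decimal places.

Enumerate both values of root rot and weight by the priors:
  P(wilting | underwatering) = 0.67·0.329 + 0.83·0.671
        = 0.220430 + 0.556930 = 0.777360
Keeping only the root rot-present terms gives 0.556930, so
  P(root rot | wilting, underwatering) = 0.556930 / 0.777360 ≈ 0.7164

P(root rot | wilting, underwatering) ≈ 0.7164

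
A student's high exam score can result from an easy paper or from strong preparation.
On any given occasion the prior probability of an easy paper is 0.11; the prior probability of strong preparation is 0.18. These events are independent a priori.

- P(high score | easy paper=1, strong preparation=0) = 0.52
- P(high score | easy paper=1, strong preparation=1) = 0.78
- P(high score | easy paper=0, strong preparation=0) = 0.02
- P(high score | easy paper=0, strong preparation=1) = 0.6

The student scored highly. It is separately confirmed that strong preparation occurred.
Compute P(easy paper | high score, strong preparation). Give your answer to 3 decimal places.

Numerator (weight on configurations with easy paper): 0.78×0.11 = 0.085800
Normalizer over all consistent configurations: 0.6×0.89 + 0.78×0.11 = 0.619800
Posterior = 0.085800 / 0.619800 ≈ 0.138

P(easy paper | high score, strong preparation) ≈ 0.138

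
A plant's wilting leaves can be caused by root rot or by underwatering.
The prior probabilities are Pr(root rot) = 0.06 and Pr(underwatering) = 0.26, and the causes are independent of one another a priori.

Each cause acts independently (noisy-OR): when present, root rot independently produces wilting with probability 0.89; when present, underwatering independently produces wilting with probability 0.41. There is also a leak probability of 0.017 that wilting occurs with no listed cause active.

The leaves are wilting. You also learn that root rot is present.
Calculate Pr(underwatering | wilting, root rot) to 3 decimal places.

Under noisy-OR, P(wilting | causes) = 1 − (1−0.017)·∏(1−qᵢ) over the active causes.
Sum P(wilting|·) weighted by the priors over both values of underwatering:
  P(wilting | root rot) = 0.89187·0.74 + 0.936203·0.26
        = 0.659984 + 0.243413 = 0.903397
Keeping only the underwatering-present terms gives 0.243413, so
  P(underwatering | wilting, root rot) = 0.243413 / 0.903397 ≈ 0.269

Pr(underwatering | wilting, root rot) ≈ 0.269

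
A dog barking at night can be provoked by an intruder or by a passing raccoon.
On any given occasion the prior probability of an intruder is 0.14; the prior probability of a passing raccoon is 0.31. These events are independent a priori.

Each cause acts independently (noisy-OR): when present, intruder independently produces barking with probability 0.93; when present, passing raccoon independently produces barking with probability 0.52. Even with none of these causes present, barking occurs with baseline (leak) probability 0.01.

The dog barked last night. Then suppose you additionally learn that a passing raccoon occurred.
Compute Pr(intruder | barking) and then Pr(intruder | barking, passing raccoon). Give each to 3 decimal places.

Under noisy-OR, P(barking | causes) = 1 − (1−0.01)·∏(1−qᵢ) over the active causes.
P(barking) = 0.01·0.86·0.69 + 0.5248·0.86·0.31 + 0.9307·0.14·0.69 + 0.966736·0.14·0.31 = 0.005934 + 0.139912 + 0.089906 + 0.041956 = 0.277708
Restricting to configurations with intruder present: 0.089906 + 0.041956 = 0.131862.
So P(intruder | barking) = 0.131862/0.277708 ≈ 0.475.

Now condition on the additional information:
Numerator (weight on configurations with intruder): 0.966736×0.14 = 0.135343
Denominator P(barking | passing raccoon): 0.5248×0.86 + 0.966736×0.14 = 0.586671
P(intruder | barking, passing raccoon) = 0.135343/0.586671 ≈ 0.231
Conditioning on passing raccoon lowers the posterior on intruder: the classic explaining-away effect in a common-effect structure.

Pr(intruder | barking) ≈ 0.475; Pr(intruder | barking, passing raccoon) ≈ 0.231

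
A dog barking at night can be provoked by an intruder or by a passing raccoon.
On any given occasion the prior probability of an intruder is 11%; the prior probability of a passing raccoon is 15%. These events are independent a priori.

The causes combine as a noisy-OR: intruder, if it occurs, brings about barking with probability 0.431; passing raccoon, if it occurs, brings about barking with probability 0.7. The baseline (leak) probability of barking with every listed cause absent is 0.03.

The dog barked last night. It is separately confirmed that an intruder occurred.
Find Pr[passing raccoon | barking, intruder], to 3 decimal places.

Pr[passing raccoon | barking, intruder] ≈ 0.247

Under noisy-OR, P(barking | causes) = 1 − (1−0.03)·∏(1−qᵢ) over the active causes.
Enumerate both values of passing raccoon and weight by the priors:
  P(barking | intruder) = 0.44807·0.85 + 0.834421·0.15
        = 0.380860 + 0.125163 = 0.506023
Keeping only the passing raccoon-present terms gives 0.125163, so
  P(passing raccoon | barking, intruder) = 0.125163 / 0.506023 ≈ 0.247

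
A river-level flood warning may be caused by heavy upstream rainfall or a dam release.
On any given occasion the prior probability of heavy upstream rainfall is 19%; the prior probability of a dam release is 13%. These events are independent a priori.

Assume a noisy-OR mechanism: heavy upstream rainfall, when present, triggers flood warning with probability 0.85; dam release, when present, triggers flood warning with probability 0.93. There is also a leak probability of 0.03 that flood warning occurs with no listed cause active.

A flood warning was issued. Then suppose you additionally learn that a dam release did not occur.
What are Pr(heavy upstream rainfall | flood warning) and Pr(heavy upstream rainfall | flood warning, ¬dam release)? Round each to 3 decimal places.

Under noisy-OR, P(flood warning | causes) = 1 − (1−0.03)·∏(1−qᵢ) over the active causes.
Numerator (weight on configurations with heavy upstream rainfall): 0.141249 + 0.024448 = 0.165697
The normalizing constant is 0.03*0.81*0.87 + 0.9321*0.81*0.13 + 0.8545*0.19*0.87 + 0.989815*0.19*0.13 = 0.284988
Posterior = 0.165697 / 0.284988 ≈ 0.581

With the extra evidence:
Numerator (weight on configurations with heavy upstream rainfall): 0.8545*0.19 = 0.162355
The normalizing constant is 0.03*0.81 + 0.8545*0.19 = 0.186655
Posterior = 0.162355 / 0.186655 ≈ 0.870

Pr(heavy upstream rainfall | flood warning) ≈ 0.581; Pr(heavy upstream rainfall | flood warning, ¬dam release) ≈ 0.870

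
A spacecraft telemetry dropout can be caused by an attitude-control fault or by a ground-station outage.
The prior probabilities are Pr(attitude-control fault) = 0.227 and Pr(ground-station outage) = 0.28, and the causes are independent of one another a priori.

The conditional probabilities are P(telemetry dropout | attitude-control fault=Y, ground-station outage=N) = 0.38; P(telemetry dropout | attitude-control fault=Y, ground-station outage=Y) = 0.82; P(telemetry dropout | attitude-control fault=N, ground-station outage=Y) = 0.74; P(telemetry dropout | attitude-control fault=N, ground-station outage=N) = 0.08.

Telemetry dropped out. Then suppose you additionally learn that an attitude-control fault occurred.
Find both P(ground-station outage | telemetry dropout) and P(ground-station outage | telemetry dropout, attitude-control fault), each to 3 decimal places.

P(telemetry dropout) = 0.08*0.773*0.72 + 0.74*0.773*0.28 + 0.38*0.227*0.72 + 0.82*0.227*0.28 = 0.044525 + 0.160166 + 0.062107 + 0.052119 = 0.318917
The ground-station outage-present share is 0.160166 + 0.052119 = 0.212285.
P(ground-station outage | telemetry dropout) = 0.212285 / 0.318917 ≈ 0.666

Now condition on the additional information:
For the numerator, keep only ground-station outage=true terms: 0.82*0.28 = 0.229600
Normalizer over all consistent configurations: 0.38*0.72 + 0.82*0.28 = 0.503200
Posterior = 0.229600 / 0.503200 ≈ 0.456
This is intercausal reasoning (explaining away): once attitude-control fault accounts for the telemetry dropout, ground-station outage becomes less likely.

P(ground-station outage | telemetry dropout) ≈ 0.666; P(ground-station outage | telemetry dropout, attitude-control fault) ≈ 0.456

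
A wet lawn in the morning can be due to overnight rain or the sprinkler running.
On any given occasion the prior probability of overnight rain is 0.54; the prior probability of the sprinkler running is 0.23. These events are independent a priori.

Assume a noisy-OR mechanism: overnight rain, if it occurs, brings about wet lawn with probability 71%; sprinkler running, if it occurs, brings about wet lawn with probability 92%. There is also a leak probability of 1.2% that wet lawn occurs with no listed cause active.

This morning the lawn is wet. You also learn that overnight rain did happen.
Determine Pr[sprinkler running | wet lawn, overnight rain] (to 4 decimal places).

Pr[sprinkler running | wet lawn, overnight rain] ≈ 0.2903

Under noisy-OR, P(wet lawn | causes) = 1 − (1−0.012)·∏(1−qᵢ) over the active causes.
For the numerator, keep only sprinkler running=true terms: 0.977078×0.23 = 0.224728
Denominator P(wet lawn | overnight rain): 0.71348×0.77 + 0.977078×0.23 = 0.774108
Posterior = 0.224728 / 0.774108 ≈ 0.2903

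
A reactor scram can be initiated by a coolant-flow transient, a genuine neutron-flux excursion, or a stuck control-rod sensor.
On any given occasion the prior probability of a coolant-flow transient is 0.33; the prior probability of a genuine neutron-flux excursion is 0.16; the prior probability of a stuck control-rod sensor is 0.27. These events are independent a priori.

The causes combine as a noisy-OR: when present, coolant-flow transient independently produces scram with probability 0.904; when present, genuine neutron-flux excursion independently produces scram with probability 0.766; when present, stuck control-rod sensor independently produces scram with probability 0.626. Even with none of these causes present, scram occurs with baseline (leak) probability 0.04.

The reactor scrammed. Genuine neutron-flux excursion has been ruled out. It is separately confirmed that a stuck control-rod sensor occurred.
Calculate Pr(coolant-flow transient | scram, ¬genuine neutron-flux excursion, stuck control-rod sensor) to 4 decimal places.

Under noisy-OR, P(scram | causes) = 1 − (1−0.04)·∏(1−qᵢ) over the active causes.
By total probability over both values of coolant-flow transient:
  P(scram | ¬genuine neutron-flux excursion, stuck control-rod sensor) = 0.64096*0.67 + 0.965532*0.33
        = 0.429443 + 0.318626 = 0.748069
Keeping only the coolant-flow transient-present terms gives 0.318626, so
  P(coolant-flow transient | scram, ¬genuine neutron-flux excursion, stuck control-rod sensor) = 0.318626 / 0.748069 ≈ 0.4259

Pr(coolant-flow transient | scram, ¬genuine neutron-flux excursion, stuck control-rod sensor) ≈ 0.4259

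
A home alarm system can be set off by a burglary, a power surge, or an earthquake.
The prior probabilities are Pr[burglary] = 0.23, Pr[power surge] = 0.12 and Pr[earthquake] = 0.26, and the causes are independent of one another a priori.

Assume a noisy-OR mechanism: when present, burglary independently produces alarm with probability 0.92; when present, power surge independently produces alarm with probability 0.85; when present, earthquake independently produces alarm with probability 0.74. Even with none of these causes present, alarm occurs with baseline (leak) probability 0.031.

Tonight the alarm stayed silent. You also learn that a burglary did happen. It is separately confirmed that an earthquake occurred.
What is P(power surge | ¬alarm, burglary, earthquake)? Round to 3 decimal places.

Under noisy-OR, P(alarm | causes) = 1 − (1−0.031)·∏(1−qᵢ) over the active causes.
By total probability over both values of power surge:
  P(¬alarm | burglary, earthquake) = 0.020155·0.88 + 0.003023·0.12
        = 0.017736 + 0.000363 = 0.018099
The terms with power surge present sum to 0.000363, so
  P(power surge | ¬alarm, burglary, earthquake) = 0.000363 / 0.018099 ≈ 0.020

P(power surge | ¬alarm, burglary, earthquake) ≈ 0.020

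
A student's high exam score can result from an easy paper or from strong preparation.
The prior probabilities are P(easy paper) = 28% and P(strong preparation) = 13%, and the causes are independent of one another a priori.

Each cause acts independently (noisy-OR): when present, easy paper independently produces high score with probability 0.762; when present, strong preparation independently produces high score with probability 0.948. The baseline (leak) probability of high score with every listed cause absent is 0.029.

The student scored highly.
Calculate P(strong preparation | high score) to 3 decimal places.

Under noisy-OR, P(high score | causes) = 1 − (1−0.029)·∏(1−qᵢ) over the active causes.
P(high score) = 0.029*0.72*0.87 + 0.949508*0.72*0.13 + 0.768902*0.28*0.87 + 0.987983*0.28*0.13 = 0.018166 + 0.088874 + 0.187305 + 0.035963 = 0.330308
Restricting to configurations with strong preparation present: 0.088874 + 0.035963 = 0.124837.
P(strong preparation | high score) = 0.124837 / 0.330308 ≈ 0.378

P(strong preparation | high score) ≈ 0.378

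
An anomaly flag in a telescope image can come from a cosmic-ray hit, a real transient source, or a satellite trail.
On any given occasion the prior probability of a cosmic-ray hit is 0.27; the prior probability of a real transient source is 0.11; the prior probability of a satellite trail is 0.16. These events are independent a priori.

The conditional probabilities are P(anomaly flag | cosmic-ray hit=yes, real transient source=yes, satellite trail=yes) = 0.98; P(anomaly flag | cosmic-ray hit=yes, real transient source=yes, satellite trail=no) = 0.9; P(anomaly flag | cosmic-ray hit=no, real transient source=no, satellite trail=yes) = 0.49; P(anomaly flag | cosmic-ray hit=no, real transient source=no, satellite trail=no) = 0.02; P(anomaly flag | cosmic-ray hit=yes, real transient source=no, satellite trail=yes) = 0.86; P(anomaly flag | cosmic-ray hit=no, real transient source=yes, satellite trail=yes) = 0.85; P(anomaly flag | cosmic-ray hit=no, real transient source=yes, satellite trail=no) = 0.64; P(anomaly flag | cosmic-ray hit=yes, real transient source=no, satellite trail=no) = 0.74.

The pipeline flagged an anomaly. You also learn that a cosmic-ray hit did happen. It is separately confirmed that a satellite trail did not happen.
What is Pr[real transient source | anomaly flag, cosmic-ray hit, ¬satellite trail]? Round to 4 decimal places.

Sum P(anomaly flag|·) weighted by the priors over both values of real transient source:
  P(anomaly flag | cosmic-ray hit, ¬satellite trail) = 0.74·0.89 + 0.9·0.11
        = 0.658600 + 0.099000 = 0.757600
Keeping only the real transient source-present terms gives 0.099000, so
  P(real transient source | anomaly flag, cosmic-ray hit, ¬satellite trail) = 0.099000 / 0.757600 ≈ 0.1307

Pr[real transient source | anomaly flag, cosmic-ray hit, ¬satellite trail] ≈ 0.1307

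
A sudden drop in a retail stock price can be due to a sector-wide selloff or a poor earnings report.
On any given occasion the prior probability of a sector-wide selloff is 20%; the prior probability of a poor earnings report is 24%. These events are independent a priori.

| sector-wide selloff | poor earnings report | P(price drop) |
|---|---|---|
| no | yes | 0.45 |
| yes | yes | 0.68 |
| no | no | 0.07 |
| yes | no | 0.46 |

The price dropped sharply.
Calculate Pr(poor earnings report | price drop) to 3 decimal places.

Sum P(price drop|·) weighted by the priors over the 4 (sector-wide selloff, poor earnings report) configurations:
  P(price drop) = 0.07*0.8*0.76 + 0.45*0.8*0.24 + 0.46*0.2*0.76 + 0.68*0.2*0.24
        = 0.042560 + 0.086400 + 0.069920 + 0.032640 = 0.231520
Keeping only the poor earnings report-present terms gives 0.119040, so
  P(poor earnings report | price drop) = 0.119040 / 0.231520 ≈ 0.514

Pr(poor earnings report | price drop) ≈ 0.514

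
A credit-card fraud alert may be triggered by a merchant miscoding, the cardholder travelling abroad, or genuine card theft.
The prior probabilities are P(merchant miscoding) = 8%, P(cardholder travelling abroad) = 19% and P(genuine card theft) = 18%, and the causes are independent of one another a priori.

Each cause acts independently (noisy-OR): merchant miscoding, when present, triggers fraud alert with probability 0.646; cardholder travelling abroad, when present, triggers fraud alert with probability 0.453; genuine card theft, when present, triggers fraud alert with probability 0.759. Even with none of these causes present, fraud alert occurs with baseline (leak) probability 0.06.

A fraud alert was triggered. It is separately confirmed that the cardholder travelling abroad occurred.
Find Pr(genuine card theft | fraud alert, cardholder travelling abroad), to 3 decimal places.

Under noisy-OR, P(fraud alert | causes) = 1 − (1−0.06)·∏(1−qᵢ) over the active causes.
Sum P(fraud alert|·) weighted by the priors over the 4 (merchant miscoding, genuine card theft) configurations:
  P(fraud alert | cardholder travelling abroad) = 0.48582*0.92*0.82 + 0.876083*0.92*0.18 + 0.81798*0.08*0.82 + 0.956133*0.08*0.18
        = 0.366503 + 0.145079 + 0.053659 + 0.013768 = 0.579009
Configurations with genuine card theft contribute 0.158847, so
  P(genuine card theft | fraud alert, cardholder travelling abroad) = 0.158847 / 0.579009 ≈ 0.274

Pr(genuine card theft | fraud alert, cardholder travelling abroad) ≈ 0.274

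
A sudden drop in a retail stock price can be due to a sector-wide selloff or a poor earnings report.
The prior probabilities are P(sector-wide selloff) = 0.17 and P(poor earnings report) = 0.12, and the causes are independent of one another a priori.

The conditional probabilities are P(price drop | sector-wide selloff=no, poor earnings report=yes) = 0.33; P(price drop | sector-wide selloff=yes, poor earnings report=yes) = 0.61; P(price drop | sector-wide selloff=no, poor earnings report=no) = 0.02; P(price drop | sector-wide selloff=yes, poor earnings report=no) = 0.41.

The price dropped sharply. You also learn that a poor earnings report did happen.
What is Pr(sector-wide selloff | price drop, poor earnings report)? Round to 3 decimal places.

Pr(sector-wide selloff | price drop, poor earnings report) ≈ 0.275

Weight on sector-wide selloff=true, given the evidence: 0.61*0.17 = 0.103700
Denominator P(price drop | poor earnings report): 0.33*0.83 + 0.61*0.17 = 0.377600
Posterior = 0.103700 / 0.377600 ≈ 0.275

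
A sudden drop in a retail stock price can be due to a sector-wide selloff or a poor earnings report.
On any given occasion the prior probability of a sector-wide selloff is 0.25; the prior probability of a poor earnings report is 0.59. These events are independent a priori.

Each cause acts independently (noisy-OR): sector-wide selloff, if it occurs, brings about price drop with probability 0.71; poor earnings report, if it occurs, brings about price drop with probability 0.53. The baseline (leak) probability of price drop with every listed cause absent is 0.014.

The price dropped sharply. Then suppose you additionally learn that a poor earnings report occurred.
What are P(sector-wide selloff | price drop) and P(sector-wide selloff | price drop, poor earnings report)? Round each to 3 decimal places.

P(sector-wide selloff | price drop) ≈ 0.454; P(sector-wide selloff | price drop, poor earnings report) ≈ 0.350

Under noisy-OR, P(price drop | causes) = 1 − (1−0.014)·∏(1−qᵢ) over the active causes.
By total probability over the 4 (sector-wide selloff, poor earnings report) configurations:
  P(price drop) = 0.014×0.75×0.41 + 0.53658×0.75×0.59 + 0.71406×0.25×0.41 + 0.865608×0.25×0.59
        = 0.004305 + 0.237437 + 0.073191 + 0.127677 = 0.442610
The terms with sector-wide selloff present sum to 0.200868, so
  P(sector-wide selloff | price drop) = 0.200868 / 0.442610 ≈ 0.454

Now condition on the additional information:
Sum P(price drop|·) weighted by the priors over both values of sector-wide selloff:
  P(price drop | poor earnings report) = 0.53658·0.75 + 0.865608·0.25
        = 0.402435 + 0.216402 = 0.618837
The terms with sector-wide selloff present sum to 0.216402, so
  P(sector-wide selloff | price drop, poor earnings report) = 0.216402 / 0.618837 ≈ 0.350
Conditioning on poor earnings report lowers the posterior on sector-wide selloff: the classic explaining-away effect in a common-effect structure.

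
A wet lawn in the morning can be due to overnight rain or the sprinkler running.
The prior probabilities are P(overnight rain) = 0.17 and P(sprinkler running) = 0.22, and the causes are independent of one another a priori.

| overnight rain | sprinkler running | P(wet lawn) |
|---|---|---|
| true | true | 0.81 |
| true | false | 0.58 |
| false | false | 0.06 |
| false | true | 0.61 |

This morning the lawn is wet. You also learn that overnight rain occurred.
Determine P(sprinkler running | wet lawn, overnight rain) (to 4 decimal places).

Sum P(wet lawn|·) weighted by the priors over both values of sprinkler running:
  P(wet lawn | overnight rain) = 0.58·0.78 + 0.81·0.22
        = 0.452400 + 0.178200 = 0.630600
Configurations with sprinkler running contribute 0.178200, so
  P(sprinkler running | wet lawn, overnight rain) = 0.178200 / 0.630600 ≈ 0.2826

P(sprinkler running | wet lawn, overnight rain) ≈ 0.2826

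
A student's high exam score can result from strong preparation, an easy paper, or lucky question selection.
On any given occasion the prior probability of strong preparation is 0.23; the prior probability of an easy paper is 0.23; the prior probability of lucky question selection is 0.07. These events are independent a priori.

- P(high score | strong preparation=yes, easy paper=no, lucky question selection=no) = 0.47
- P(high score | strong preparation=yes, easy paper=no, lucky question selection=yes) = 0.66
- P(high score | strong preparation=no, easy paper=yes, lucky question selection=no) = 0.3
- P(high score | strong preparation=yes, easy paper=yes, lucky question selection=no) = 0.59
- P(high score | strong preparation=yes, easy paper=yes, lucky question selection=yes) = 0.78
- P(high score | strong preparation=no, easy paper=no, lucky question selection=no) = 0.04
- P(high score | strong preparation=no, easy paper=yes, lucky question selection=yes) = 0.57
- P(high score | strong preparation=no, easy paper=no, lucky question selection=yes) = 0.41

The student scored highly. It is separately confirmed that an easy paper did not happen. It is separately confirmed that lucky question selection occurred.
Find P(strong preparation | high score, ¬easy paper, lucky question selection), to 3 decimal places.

Numerator (weight on configurations with strong preparation): 0.66×0.23 = 0.151800
Denominator P(high score | ¬easy paper, lucky question selection): 0.41×0.77 + 0.66×0.23 = 0.467500
Posterior = 0.151800 / 0.467500 ≈ 0.325

P(strong preparation | high score, ¬easy paper, lucky question selection) ≈ 0.325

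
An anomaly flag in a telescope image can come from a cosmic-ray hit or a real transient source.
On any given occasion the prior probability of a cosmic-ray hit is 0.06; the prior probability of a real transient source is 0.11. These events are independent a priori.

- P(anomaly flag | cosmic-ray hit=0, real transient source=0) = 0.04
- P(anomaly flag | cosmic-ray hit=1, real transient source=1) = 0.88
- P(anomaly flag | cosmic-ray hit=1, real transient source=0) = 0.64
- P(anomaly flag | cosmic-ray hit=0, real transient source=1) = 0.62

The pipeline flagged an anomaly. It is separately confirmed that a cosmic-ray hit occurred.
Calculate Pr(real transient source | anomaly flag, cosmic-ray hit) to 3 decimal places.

Pr(real transient source | anomaly flag, cosmic-ray hit) ≈ 0.145

P(anomaly flag | cosmic-ray hit) = 0.64*0.89 + 0.88*0.11 = 0.569600 + 0.096800 = 0.666400
The real transient source-present share is 0.88*0.11 = 0.096800.
So P(real transient source | anomaly flag, cosmic-ray hit) = 0.096800/0.666400 ≈ 0.145.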